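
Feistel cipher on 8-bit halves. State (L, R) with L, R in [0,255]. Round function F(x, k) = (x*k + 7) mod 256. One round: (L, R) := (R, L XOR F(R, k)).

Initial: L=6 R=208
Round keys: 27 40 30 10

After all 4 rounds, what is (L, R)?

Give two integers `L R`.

Round 1 (k=27): L=208 R=241
Round 2 (k=40): L=241 R=127
Round 3 (k=30): L=127 R=24
Round 4 (k=10): L=24 R=136

Answer: 24 136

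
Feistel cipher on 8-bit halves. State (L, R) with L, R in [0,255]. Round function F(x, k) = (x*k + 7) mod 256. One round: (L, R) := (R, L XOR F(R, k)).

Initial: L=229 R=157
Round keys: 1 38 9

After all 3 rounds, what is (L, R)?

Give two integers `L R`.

Answer: 48 246

Derivation:
Round 1 (k=1): L=157 R=65
Round 2 (k=38): L=65 R=48
Round 3 (k=9): L=48 R=246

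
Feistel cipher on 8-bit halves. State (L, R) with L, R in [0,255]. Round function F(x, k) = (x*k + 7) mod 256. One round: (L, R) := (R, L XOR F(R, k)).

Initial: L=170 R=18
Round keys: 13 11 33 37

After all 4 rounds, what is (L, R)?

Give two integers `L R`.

Round 1 (k=13): L=18 R=91
Round 2 (k=11): L=91 R=226
Round 3 (k=33): L=226 R=114
Round 4 (k=37): L=114 R=99

Answer: 114 99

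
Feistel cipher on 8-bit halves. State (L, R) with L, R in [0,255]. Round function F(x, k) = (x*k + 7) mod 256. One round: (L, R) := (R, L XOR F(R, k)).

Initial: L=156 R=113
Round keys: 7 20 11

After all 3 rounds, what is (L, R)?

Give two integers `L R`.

Round 1 (k=7): L=113 R=130
Round 2 (k=20): L=130 R=94
Round 3 (k=11): L=94 R=147

Answer: 94 147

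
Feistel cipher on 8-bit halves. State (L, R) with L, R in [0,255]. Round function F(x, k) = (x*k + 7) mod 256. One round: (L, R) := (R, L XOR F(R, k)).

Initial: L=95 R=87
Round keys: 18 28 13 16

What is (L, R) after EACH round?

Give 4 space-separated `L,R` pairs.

Answer: 87,122 122,8 8,21 21,95

Derivation:
Round 1 (k=18): L=87 R=122
Round 2 (k=28): L=122 R=8
Round 3 (k=13): L=8 R=21
Round 4 (k=16): L=21 R=95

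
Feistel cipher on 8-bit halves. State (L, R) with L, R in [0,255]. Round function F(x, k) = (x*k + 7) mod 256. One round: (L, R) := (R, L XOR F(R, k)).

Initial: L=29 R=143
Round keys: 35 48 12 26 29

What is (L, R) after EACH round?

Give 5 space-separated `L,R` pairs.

Answer: 143,137 137,56 56,46 46,139 139,232

Derivation:
Round 1 (k=35): L=143 R=137
Round 2 (k=48): L=137 R=56
Round 3 (k=12): L=56 R=46
Round 4 (k=26): L=46 R=139
Round 5 (k=29): L=139 R=232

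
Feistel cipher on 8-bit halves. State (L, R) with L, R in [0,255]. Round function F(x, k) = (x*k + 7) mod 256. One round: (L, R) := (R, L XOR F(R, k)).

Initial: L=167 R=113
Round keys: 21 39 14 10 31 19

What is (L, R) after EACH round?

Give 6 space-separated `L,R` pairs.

Answer: 113,235 235,165 165,230 230,166 166,199 199,106

Derivation:
Round 1 (k=21): L=113 R=235
Round 2 (k=39): L=235 R=165
Round 3 (k=14): L=165 R=230
Round 4 (k=10): L=230 R=166
Round 5 (k=31): L=166 R=199
Round 6 (k=19): L=199 R=106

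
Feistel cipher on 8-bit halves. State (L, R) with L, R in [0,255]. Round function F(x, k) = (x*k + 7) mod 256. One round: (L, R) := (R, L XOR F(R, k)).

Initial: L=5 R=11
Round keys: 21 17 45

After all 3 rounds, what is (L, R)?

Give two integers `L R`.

Round 1 (k=21): L=11 R=235
Round 2 (k=17): L=235 R=169
Round 3 (k=45): L=169 R=87

Answer: 169 87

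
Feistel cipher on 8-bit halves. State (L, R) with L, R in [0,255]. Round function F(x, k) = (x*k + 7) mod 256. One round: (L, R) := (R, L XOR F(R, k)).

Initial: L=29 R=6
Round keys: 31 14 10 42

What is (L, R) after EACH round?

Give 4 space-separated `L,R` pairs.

Answer: 6,220 220,9 9,189 189,0

Derivation:
Round 1 (k=31): L=6 R=220
Round 2 (k=14): L=220 R=9
Round 3 (k=10): L=9 R=189
Round 4 (k=42): L=189 R=0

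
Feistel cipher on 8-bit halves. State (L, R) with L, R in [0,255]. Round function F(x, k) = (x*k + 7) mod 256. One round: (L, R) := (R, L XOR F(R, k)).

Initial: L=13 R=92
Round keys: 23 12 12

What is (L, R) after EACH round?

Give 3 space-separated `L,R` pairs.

Round 1 (k=23): L=92 R=70
Round 2 (k=12): L=70 R=19
Round 3 (k=12): L=19 R=173

Answer: 92,70 70,19 19,173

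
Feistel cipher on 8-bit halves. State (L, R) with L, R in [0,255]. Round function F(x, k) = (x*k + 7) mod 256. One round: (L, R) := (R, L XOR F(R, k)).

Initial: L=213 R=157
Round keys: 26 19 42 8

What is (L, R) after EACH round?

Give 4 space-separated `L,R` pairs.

Answer: 157,44 44,214 214,15 15,169

Derivation:
Round 1 (k=26): L=157 R=44
Round 2 (k=19): L=44 R=214
Round 3 (k=42): L=214 R=15
Round 4 (k=8): L=15 R=169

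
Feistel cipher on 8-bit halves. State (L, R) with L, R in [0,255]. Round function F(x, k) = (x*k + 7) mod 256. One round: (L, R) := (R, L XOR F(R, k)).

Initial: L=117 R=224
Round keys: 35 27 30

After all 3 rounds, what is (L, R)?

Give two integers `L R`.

Round 1 (k=35): L=224 R=210
Round 2 (k=27): L=210 R=205
Round 3 (k=30): L=205 R=223

Answer: 205 223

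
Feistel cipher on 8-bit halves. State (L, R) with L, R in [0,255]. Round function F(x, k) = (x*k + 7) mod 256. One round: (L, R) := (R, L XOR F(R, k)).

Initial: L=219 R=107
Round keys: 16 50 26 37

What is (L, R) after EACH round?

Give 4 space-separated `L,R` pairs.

Answer: 107,108 108,116 116,163 163,226

Derivation:
Round 1 (k=16): L=107 R=108
Round 2 (k=50): L=108 R=116
Round 3 (k=26): L=116 R=163
Round 4 (k=37): L=163 R=226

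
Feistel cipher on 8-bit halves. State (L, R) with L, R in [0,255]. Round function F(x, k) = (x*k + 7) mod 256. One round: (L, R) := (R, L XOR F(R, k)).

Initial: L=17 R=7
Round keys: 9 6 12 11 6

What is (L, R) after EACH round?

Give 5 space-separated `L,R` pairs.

Round 1 (k=9): L=7 R=87
Round 2 (k=6): L=87 R=22
Round 3 (k=12): L=22 R=88
Round 4 (k=11): L=88 R=217
Round 5 (k=6): L=217 R=69

Answer: 7,87 87,22 22,88 88,217 217,69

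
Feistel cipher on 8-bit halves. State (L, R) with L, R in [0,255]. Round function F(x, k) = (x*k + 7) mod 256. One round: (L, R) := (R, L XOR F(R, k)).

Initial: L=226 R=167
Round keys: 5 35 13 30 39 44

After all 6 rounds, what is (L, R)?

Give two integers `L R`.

Answer: 25 50

Derivation:
Round 1 (k=5): L=167 R=168
Round 2 (k=35): L=168 R=88
Round 3 (k=13): L=88 R=215
Round 4 (k=30): L=215 R=97
Round 5 (k=39): L=97 R=25
Round 6 (k=44): L=25 R=50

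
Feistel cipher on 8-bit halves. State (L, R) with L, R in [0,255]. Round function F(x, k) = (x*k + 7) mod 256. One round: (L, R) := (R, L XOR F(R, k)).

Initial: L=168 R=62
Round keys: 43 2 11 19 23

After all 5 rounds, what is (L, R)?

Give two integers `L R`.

Round 1 (k=43): L=62 R=217
Round 2 (k=2): L=217 R=135
Round 3 (k=11): L=135 R=13
Round 4 (k=19): L=13 R=121
Round 5 (k=23): L=121 R=235

Answer: 121 235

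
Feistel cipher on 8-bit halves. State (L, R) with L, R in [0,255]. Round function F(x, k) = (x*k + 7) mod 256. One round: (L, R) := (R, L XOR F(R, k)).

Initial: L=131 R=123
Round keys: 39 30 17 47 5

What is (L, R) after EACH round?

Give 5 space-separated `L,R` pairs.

Round 1 (k=39): L=123 R=71
Round 2 (k=30): L=71 R=34
Round 3 (k=17): L=34 R=14
Round 4 (k=47): L=14 R=187
Round 5 (k=5): L=187 R=160

Answer: 123,71 71,34 34,14 14,187 187,160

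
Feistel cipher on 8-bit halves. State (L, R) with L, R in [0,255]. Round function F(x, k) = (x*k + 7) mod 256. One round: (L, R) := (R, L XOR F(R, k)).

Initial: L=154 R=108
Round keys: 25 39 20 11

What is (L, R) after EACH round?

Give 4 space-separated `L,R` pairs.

Round 1 (k=25): L=108 R=9
Round 2 (k=39): L=9 R=10
Round 3 (k=20): L=10 R=198
Round 4 (k=11): L=198 R=131

Answer: 108,9 9,10 10,198 198,131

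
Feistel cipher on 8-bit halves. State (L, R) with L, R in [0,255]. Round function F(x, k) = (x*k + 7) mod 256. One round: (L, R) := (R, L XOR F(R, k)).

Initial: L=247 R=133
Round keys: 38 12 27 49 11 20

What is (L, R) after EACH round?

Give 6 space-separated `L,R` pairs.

Round 1 (k=38): L=133 R=50
Round 2 (k=12): L=50 R=218
Round 3 (k=27): L=218 R=55
Round 4 (k=49): L=55 R=84
Round 5 (k=11): L=84 R=148
Round 6 (k=20): L=148 R=195

Answer: 133,50 50,218 218,55 55,84 84,148 148,195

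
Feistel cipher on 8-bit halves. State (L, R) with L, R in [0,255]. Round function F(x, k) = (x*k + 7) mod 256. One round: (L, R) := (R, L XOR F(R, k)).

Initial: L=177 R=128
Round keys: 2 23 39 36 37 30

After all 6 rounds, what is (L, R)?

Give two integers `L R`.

Answer: 29 107

Derivation:
Round 1 (k=2): L=128 R=182
Round 2 (k=23): L=182 R=225
Round 3 (k=39): L=225 R=248
Round 4 (k=36): L=248 R=6
Round 5 (k=37): L=6 R=29
Round 6 (k=30): L=29 R=107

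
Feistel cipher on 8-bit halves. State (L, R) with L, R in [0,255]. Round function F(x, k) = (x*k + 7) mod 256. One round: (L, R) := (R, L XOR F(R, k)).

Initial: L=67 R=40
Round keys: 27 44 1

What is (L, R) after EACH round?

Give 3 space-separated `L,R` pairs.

Round 1 (k=27): L=40 R=124
Round 2 (k=44): L=124 R=127
Round 3 (k=1): L=127 R=250

Answer: 40,124 124,127 127,250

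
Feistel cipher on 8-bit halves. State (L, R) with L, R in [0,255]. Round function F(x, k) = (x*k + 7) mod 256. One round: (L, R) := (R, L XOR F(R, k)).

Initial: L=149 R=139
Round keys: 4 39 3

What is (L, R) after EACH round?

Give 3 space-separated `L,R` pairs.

Round 1 (k=4): L=139 R=166
Round 2 (k=39): L=166 R=218
Round 3 (k=3): L=218 R=51

Answer: 139,166 166,218 218,51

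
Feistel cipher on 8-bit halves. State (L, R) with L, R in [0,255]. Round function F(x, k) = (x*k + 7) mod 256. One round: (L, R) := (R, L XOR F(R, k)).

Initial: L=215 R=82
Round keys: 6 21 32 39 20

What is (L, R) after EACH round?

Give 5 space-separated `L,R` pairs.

Answer: 82,36 36,169 169,3 3,213 213,168

Derivation:
Round 1 (k=6): L=82 R=36
Round 2 (k=21): L=36 R=169
Round 3 (k=32): L=169 R=3
Round 4 (k=39): L=3 R=213
Round 5 (k=20): L=213 R=168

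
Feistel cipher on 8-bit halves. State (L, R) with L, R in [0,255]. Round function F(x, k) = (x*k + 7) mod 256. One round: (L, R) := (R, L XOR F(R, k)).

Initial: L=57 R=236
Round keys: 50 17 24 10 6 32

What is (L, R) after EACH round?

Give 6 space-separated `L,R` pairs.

Round 1 (k=50): L=236 R=38
Round 2 (k=17): L=38 R=97
Round 3 (k=24): L=97 R=57
Round 4 (k=10): L=57 R=32
Round 5 (k=6): L=32 R=254
Round 6 (k=32): L=254 R=231

Answer: 236,38 38,97 97,57 57,32 32,254 254,231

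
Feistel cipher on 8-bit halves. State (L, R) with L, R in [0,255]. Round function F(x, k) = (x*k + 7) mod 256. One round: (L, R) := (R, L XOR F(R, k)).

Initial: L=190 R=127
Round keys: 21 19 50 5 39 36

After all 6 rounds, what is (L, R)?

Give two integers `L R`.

Round 1 (k=21): L=127 R=204
Round 2 (k=19): L=204 R=84
Round 3 (k=50): L=84 R=163
Round 4 (k=5): L=163 R=98
Round 5 (k=39): L=98 R=86
Round 6 (k=36): L=86 R=125

Answer: 86 125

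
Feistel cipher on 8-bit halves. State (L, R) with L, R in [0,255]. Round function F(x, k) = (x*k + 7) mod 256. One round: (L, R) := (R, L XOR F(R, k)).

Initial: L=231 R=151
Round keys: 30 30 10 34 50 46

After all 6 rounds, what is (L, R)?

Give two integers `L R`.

Answer: 32 242

Derivation:
Round 1 (k=30): L=151 R=94
Round 2 (k=30): L=94 R=156
Round 3 (k=10): L=156 R=65
Round 4 (k=34): L=65 R=53
Round 5 (k=50): L=53 R=32
Round 6 (k=46): L=32 R=242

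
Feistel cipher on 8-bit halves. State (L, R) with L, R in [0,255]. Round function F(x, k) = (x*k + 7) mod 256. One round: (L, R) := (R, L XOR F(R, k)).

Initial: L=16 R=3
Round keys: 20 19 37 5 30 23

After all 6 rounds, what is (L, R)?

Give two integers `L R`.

Answer: 20 240

Derivation:
Round 1 (k=20): L=3 R=83
Round 2 (k=19): L=83 R=51
Round 3 (k=37): L=51 R=53
Round 4 (k=5): L=53 R=35
Round 5 (k=30): L=35 R=20
Round 6 (k=23): L=20 R=240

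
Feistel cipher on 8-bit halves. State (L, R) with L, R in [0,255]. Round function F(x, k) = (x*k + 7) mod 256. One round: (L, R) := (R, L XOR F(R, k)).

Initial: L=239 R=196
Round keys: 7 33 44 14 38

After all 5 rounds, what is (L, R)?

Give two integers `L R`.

Answer: 94 140

Derivation:
Round 1 (k=7): L=196 R=140
Round 2 (k=33): L=140 R=215
Round 3 (k=44): L=215 R=119
Round 4 (k=14): L=119 R=94
Round 5 (k=38): L=94 R=140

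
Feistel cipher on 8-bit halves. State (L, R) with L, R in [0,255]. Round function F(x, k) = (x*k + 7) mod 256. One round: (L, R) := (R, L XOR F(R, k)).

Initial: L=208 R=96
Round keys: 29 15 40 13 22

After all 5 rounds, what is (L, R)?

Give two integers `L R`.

Round 1 (k=29): L=96 R=55
Round 2 (k=15): L=55 R=32
Round 3 (k=40): L=32 R=48
Round 4 (k=13): L=48 R=87
Round 5 (k=22): L=87 R=177

Answer: 87 177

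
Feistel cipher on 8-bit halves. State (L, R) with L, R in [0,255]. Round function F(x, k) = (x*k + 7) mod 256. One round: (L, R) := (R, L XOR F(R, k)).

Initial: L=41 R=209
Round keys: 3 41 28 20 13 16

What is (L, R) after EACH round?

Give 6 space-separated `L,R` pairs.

Round 1 (k=3): L=209 R=83
Round 2 (k=41): L=83 R=131
Round 3 (k=28): L=131 R=8
Round 4 (k=20): L=8 R=36
Round 5 (k=13): L=36 R=211
Round 6 (k=16): L=211 R=19

Answer: 209,83 83,131 131,8 8,36 36,211 211,19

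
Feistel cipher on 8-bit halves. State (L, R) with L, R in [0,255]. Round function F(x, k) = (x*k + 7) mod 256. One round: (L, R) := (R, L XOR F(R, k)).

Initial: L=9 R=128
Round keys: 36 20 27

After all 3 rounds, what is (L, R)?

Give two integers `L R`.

Round 1 (k=36): L=128 R=14
Round 2 (k=20): L=14 R=159
Round 3 (k=27): L=159 R=194

Answer: 159 194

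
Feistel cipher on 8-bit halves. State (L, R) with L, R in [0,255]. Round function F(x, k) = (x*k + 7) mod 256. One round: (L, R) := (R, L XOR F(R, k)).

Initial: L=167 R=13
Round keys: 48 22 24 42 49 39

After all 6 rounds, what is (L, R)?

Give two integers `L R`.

Answer: 249 113

Derivation:
Round 1 (k=48): L=13 R=208
Round 2 (k=22): L=208 R=234
Round 3 (k=24): L=234 R=39
Round 4 (k=42): L=39 R=135
Round 5 (k=49): L=135 R=249
Round 6 (k=39): L=249 R=113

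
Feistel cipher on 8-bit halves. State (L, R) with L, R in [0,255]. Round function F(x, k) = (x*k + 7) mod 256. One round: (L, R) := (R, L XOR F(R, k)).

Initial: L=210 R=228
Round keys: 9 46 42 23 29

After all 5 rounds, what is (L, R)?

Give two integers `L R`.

Answer: 126 101

Derivation:
Round 1 (k=9): L=228 R=217
Round 2 (k=46): L=217 R=225
Round 3 (k=42): L=225 R=40
Round 4 (k=23): L=40 R=126
Round 5 (k=29): L=126 R=101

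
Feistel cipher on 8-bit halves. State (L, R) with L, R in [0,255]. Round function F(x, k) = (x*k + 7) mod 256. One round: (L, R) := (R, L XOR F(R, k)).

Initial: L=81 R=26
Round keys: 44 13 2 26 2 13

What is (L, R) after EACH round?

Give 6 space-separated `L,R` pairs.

Round 1 (k=44): L=26 R=46
Round 2 (k=13): L=46 R=71
Round 3 (k=2): L=71 R=187
Round 4 (k=26): L=187 R=66
Round 5 (k=2): L=66 R=48
Round 6 (k=13): L=48 R=53

Answer: 26,46 46,71 71,187 187,66 66,48 48,53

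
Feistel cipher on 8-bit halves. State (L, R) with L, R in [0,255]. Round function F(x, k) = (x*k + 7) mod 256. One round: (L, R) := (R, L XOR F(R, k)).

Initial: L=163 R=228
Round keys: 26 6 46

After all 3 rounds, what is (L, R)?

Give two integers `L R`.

Answer: 171 77

Derivation:
Round 1 (k=26): L=228 R=140
Round 2 (k=6): L=140 R=171
Round 3 (k=46): L=171 R=77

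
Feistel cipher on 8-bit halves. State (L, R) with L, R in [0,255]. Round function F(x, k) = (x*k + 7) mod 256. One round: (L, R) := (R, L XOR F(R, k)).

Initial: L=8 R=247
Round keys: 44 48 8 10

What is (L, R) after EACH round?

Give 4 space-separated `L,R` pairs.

Answer: 247,115 115,96 96,116 116,239

Derivation:
Round 1 (k=44): L=247 R=115
Round 2 (k=48): L=115 R=96
Round 3 (k=8): L=96 R=116
Round 4 (k=10): L=116 R=239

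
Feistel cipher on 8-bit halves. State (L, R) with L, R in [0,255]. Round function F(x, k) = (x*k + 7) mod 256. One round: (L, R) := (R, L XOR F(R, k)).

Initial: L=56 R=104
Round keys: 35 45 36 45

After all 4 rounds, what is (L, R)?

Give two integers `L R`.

Answer: 232 229

Derivation:
Round 1 (k=35): L=104 R=7
Round 2 (k=45): L=7 R=42
Round 3 (k=36): L=42 R=232
Round 4 (k=45): L=232 R=229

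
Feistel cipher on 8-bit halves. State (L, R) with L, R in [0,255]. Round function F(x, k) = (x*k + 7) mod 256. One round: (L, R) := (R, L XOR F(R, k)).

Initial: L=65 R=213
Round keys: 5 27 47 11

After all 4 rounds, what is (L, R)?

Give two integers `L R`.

Answer: 65 245

Derivation:
Round 1 (k=5): L=213 R=113
Round 2 (k=27): L=113 R=39
Round 3 (k=47): L=39 R=65
Round 4 (k=11): L=65 R=245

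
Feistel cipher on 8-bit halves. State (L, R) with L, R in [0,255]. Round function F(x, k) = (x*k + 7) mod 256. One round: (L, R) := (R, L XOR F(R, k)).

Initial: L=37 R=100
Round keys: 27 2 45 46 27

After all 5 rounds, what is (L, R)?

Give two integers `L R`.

Round 1 (k=27): L=100 R=182
Round 2 (k=2): L=182 R=23
Round 3 (k=45): L=23 R=164
Round 4 (k=46): L=164 R=104
Round 5 (k=27): L=104 R=91

Answer: 104 91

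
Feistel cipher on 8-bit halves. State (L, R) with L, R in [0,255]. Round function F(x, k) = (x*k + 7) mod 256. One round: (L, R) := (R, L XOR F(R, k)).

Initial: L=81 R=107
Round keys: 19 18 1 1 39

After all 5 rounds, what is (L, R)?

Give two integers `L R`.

Round 1 (k=19): L=107 R=169
Round 2 (k=18): L=169 R=130
Round 3 (k=1): L=130 R=32
Round 4 (k=1): L=32 R=165
Round 5 (k=39): L=165 R=10

Answer: 165 10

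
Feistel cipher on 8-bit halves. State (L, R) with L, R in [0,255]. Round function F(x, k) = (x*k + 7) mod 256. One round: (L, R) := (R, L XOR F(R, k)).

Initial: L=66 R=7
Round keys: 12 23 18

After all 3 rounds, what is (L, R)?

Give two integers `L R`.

Round 1 (k=12): L=7 R=25
Round 2 (k=23): L=25 R=65
Round 3 (k=18): L=65 R=128

Answer: 65 128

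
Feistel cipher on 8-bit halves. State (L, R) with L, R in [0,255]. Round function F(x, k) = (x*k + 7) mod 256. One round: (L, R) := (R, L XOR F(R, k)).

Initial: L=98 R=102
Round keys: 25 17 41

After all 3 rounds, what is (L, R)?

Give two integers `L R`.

Round 1 (k=25): L=102 R=159
Round 2 (k=17): L=159 R=240
Round 3 (k=41): L=240 R=232

Answer: 240 232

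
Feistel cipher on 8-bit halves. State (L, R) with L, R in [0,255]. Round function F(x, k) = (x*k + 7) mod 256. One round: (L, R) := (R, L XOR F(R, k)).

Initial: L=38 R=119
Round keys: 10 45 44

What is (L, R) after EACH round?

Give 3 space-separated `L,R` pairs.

Answer: 119,139 139,1 1,184

Derivation:
Round 1 (k=10): L=119 R=139
Round 2 (k=45): L=139 R=1
Round 3 (k=44): L=1 R=184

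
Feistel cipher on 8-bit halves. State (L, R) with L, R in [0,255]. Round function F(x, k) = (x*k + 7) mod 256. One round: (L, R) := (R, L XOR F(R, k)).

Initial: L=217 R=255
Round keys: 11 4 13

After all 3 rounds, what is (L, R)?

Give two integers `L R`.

Round 1 (k=11): L=255 R=37
Round 2 (k=4): L=37 R=100
Round 3 (k=13): L=100 R=62

Answer: 100 62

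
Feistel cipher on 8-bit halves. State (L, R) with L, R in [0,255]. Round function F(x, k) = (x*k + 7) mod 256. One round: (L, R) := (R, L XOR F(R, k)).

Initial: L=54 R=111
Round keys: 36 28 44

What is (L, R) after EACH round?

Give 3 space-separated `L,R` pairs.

Round 1 (k=36): L=111 R=149
Round 2 (k=28): L=149 R=60
Round 3 (k=44): L=60 R=194

Answer: 111,149 149,60 60,194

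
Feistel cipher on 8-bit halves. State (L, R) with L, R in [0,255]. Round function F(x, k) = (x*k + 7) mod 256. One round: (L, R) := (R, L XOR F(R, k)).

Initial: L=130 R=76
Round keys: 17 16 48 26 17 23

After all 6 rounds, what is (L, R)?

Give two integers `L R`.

Round 1 (k=17): L=76 R=145
Round 2 (k=16): L=145 R=91
Round 3 (k=48): L=91 R=134
Round 4 (k=26): L=134 R=248
Round 5 (k=17): L=248 R=249
Round 6 (k=23): L=249 R=158

Answer: 249 158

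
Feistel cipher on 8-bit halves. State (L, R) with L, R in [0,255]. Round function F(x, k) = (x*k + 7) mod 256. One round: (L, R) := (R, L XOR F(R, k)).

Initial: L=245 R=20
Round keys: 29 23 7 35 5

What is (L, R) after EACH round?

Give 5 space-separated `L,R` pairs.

Round 1 (k=29): L=20 R=190
Round 2 (k=23): L=190 R=13
Round 3 (k=7): L=13 R=220
Round 4 (k=35): L=220 R=22
Round 5 (k=5): L=22 R=169

Answer: 20,190 190,13 13,220 220,22 22,169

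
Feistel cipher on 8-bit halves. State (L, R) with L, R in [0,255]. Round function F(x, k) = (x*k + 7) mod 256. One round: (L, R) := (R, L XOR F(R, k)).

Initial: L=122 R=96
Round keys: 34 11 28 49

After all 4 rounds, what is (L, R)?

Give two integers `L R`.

Round 1 (k=34): L=96 R=189
Round 2 (k=11): L=189 R=70
Round 3 (k=28): L=70 R=18
Round 4 (k=49): L=18 R=63

Answer: 18 63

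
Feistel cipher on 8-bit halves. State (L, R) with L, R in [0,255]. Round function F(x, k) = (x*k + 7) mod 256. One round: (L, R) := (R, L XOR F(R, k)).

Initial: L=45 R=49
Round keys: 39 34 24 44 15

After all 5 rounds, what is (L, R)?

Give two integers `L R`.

Round 1 (k=39): L=49 R=83
Round 2 (k=34): L=83 R=60
Round 3 (k=24): L=60 R=244
Round 4 (k=44): L=244 R=203
Round 5 (k=15): L=203 R=24

Answer: 203 24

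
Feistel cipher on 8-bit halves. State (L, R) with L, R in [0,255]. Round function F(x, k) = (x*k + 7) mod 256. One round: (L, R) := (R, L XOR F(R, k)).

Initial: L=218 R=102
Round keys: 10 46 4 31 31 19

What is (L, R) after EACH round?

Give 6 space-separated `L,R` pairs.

Answer: 102,217 217,99 99,74 74,158 158,99 99,254

Derivation:
Round 1 (k=10): L=102 R=217
Round 2 (k=46): L=217 R=99
Round 3 (k=4): L=99 R=74
Round 4 (k=31): L=74 R=158
Round 5 (k=31): L=158 R=99
Round 6 (k=19): L=99 R=254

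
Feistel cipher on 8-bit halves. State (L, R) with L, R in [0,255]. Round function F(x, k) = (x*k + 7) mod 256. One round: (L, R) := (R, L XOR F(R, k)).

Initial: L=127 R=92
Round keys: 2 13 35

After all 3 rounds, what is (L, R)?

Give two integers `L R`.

Answer: 155 248

Derivation:
Round 1 (k=2): L=92 R=192
Round 2 (k=13): L=192 R=155
Round 3 (k=35): L=155 R=248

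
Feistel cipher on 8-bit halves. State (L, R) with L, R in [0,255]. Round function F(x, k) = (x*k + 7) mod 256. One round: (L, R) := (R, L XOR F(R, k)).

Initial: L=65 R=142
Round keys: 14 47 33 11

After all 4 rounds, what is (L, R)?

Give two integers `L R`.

Round 1 (k=14): L=142 R=138
Round 2 (k=47): L=138 R=211
Round 3 (k=33): L=211 R=176
Round 4 (k=11): L=176 R=68

Answer: 176 68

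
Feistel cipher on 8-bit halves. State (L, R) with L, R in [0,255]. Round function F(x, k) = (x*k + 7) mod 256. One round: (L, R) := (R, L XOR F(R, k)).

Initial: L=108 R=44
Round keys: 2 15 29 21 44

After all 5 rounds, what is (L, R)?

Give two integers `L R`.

Answer: 91 23

Derivation:
Round 1 (k=2): L=44 R=51
Round 2 (k=15): L=51 R=40
Round 3 (k=29): L=40 R=188
Round 4 (k=21): L=188 R=91
Round 5 (k=44): L=91 R=23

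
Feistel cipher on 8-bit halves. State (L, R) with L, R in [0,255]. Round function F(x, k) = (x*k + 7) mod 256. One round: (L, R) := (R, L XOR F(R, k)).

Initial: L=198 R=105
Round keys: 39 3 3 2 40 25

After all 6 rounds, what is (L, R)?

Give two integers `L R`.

Round 1 (k=39): L=105 R=192
Round 2 (k=3): L=192 R=46
Round 3 (k=3): L=46 R=81
Round 4 (k=2): L=81 R=135
Round 5 (k=40): L=135 R=78
Round 6 (k=25): L=78 R=34

Answer: 78 34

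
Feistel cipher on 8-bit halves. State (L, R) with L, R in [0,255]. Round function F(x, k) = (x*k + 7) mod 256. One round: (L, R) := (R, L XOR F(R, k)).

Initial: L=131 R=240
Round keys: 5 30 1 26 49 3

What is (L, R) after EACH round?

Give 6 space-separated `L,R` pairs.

Round 1 (k=5): L=240 R=52
Round 2 (k=30): L=52 R=239
Round 3 (k=1): L=239 R=194
Round 4 (k=26): L=194 R=84
Round 5 (k=49): L=84 R=217
Round 6 (k=3): L=217 R=198

Answer: 240,52 52,239 239,194 194,84 84,217 217,198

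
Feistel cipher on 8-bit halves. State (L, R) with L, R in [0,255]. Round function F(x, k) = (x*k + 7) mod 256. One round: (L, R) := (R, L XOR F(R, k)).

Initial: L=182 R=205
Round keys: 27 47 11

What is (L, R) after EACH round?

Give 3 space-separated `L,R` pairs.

Round 1 (k=27): L=205 R=16
Round 2 (k=47): L=16 R=58
Round 3 (k=11): L=58 R=149

Answer: 205,16 16,58 58,149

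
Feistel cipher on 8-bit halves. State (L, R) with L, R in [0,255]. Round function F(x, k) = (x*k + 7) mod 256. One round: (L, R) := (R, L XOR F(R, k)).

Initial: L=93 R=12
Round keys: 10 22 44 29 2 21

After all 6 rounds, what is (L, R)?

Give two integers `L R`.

Round 1 (k=10): L=12 R=34
Round 2 (k=22): L=34 R=255
Round 3 (k=44): L=255 R=249
Round 4 (k=29): L=249 R=195
Round 5 (k=2): L=195 R=116
Round 6 (k=21): L=116 R=72

Answer: 116 72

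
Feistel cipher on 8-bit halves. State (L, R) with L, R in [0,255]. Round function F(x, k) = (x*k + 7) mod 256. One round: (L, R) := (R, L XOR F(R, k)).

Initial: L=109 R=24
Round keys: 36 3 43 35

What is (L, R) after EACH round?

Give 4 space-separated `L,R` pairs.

Round 1 (k=36): L=24 R=10
Round 2 (k=3): L=10 R=61
Round 3 (k=43): L=61 R=76
Round 4 (k=35): L=76 R=86

Answer: 24,10 10,61 61,76 76,86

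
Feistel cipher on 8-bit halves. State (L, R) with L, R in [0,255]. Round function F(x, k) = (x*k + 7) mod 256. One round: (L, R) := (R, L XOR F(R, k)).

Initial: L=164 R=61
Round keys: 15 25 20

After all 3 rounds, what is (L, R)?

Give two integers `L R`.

Answer: 40 25

Derivation:
Round 1 (k=15): L=61 R=62
Round 2 (k=25): L=62 R=40
Round 3 (k=20): L=40 R=25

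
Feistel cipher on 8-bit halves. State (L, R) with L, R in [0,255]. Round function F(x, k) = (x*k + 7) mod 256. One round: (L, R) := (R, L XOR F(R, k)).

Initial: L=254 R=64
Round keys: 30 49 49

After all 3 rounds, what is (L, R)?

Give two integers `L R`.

Round 1 (k=30): L=64 R=121
Round 2 (k=49): L=121 R=112
Round 3 (k=49): L=112 R=14

Answer: 112 14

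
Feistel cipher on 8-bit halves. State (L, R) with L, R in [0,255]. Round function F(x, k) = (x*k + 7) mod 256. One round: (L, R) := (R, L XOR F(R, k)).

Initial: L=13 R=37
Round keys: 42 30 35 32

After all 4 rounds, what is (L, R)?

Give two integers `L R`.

Round 1 (k=42): L=37 R=20
Round 2 (k=30): L=20 R=122
Round 3 (k=35): L=122 R=161
Round 4 (k=32): L=161 R=93

Answer: 161 93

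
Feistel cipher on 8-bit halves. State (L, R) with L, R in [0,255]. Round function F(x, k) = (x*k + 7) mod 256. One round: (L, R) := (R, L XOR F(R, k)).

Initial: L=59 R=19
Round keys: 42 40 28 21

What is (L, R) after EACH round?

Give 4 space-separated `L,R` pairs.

Round 1 (k=42): L=19 R=30
Round 2 (k=40): L=30 R=164
Round 3 (k=28): L=164 R=233
Round 4 (k=21): L=233 R=128

Answer: 19,30 30,164 164,233 233,128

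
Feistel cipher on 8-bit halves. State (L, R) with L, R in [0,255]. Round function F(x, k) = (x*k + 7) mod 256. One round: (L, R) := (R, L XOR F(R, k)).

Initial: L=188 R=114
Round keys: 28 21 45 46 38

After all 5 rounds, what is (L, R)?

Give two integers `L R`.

Answer: 67 81

Derivation:
Round 1 (k=28): L=114 R=195
Round 2 (k=21): L=195 R=116
Round 3 (k=45): L=116 R=168
Round 4 (k=46): L=168 R=67
Round 5 (k=38): L=67 R=81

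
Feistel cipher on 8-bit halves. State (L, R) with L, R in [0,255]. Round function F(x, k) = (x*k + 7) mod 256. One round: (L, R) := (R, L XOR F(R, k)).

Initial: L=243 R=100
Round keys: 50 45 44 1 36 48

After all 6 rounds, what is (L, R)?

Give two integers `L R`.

Answer: 12 254

Derivation:
Round 1 (k=50): L=100 R=124
Round 2 (k=45): L=124 R=183
Round 3 (k=44): L=183 R=7
Round 4 (k=1): L=7 R=185
Round 5 (k=36): L=185 R=12
Round 6 (k=48): L=12 R=254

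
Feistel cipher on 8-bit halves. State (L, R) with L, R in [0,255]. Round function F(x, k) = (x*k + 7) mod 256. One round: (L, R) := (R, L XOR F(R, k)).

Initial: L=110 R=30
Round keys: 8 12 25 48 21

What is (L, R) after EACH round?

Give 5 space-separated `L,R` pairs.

Round 1 (k=8): L=30 R=153
Round 2 (k=12): L=153 R=45
Round 3 (k=25): L=45 R=245
Round 4 (k=48): L=245 R=218
Round 5 (k=21): L=218 R=28

Answer: 30,153 153,45 45,245 245,218 218,28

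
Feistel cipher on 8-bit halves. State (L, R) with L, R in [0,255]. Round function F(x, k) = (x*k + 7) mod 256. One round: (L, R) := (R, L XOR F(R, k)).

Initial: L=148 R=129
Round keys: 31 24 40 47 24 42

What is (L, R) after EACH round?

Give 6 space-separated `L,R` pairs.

Answer: 129,50 50,54 54,69 69,132 132,34 34,31

Derivation:
Round 1 (k=31): L=129 R=50
Round 2 (k=24): L=50 R=54
Round 3 (k=40): L=54 R=69
Round 4 (k=47): L=69 R=132
Round 5 (k=24): L=132 R=34
Round 6 (k=42): L=34 R=31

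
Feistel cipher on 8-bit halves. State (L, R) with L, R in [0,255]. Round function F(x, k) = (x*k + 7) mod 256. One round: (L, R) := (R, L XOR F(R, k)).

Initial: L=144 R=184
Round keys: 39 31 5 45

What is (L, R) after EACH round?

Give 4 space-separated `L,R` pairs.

Answer: 184,159 159,240 240,40 40,255

Derivation:
Round 1 (k=39): L=184 R=159
Round 2 (k=31): L=159 R=240
Round 3 (k=5): L=240 R=40
Round 4 (k=45): L=40 R=255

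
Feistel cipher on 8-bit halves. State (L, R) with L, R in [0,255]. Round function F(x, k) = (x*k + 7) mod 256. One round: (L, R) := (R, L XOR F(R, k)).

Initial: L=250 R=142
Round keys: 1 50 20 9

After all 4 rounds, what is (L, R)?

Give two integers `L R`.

Answer: 204 8

Derivation:
Round 1 (k=1): L=142 R=111
Round 2 (k=50): L=111 R=59
Round 3 (k=20): L=59 R=204
Round 4 (k=9): L=204 R=8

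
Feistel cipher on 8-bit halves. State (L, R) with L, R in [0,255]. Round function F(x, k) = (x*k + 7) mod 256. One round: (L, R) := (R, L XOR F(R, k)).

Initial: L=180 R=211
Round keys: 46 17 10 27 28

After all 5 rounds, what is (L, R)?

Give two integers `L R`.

Answer: 0 95

Derivation:
Round 1 (k=46): L=211 R=69
Round 2 (k=17): L=69 R=79
Round 3 (k=10): L=79 R=88
Round 4 (k=27): L=88 R=0
Round 5 (k=28): L=0 R=95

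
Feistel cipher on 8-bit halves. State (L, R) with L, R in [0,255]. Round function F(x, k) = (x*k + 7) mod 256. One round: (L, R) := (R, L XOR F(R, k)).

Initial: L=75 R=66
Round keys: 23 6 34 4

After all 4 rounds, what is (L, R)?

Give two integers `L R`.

Answer: 39 154

Derivation:
Round 1 (k=23): L=66 R=190
Round 2 (k=6): L=190 R=57
Round 3 (k=34): L=57 R=39
Round 4 (k=4): L=39 R=154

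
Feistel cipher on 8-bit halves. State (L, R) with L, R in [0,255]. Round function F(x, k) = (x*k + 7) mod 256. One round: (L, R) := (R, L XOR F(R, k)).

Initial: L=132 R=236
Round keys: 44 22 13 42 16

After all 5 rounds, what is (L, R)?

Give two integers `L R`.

Round 1 (k=44): L=236 R=19
Round 2 (k=22): L=19 R=69
Round 3 (k=13): L=69 R=155
Round 4 (k=42): L=155 R=48
Round 5 (k=16): L=48 R=156

Answer: 48 156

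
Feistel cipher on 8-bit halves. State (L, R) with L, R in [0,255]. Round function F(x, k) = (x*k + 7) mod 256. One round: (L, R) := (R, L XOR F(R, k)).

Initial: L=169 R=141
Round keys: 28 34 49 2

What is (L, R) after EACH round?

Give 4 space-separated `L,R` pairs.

Round 1 (k=28): L=141 R=218
Round 2 (k=34): L=218 R=118
Round 3 (k=49): L=118 R=71
Round 4 (k=2): L=71 R=227

Answer: 141,218 218,118 118,71 71,227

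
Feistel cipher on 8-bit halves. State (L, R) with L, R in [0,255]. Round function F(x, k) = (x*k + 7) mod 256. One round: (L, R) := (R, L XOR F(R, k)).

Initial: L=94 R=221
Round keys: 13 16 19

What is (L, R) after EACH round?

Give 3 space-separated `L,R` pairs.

Round 1 (k=13): L=221 R=30
Round 2 (k=16): L=30 R=58
Round 3 (k=19): L=58 R=75

Answer: 221,30 30,58 58,75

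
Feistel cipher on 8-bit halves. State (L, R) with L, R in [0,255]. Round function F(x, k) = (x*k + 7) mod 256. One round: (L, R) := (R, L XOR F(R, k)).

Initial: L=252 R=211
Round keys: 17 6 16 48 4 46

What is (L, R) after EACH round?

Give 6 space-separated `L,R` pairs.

Answer: 211,246 246,24 24,113 113,47 47,178 178,44

Derivation:
Round 1 (k=17): L=211 R=246
Round 2 (k=6): L=246 R=24
Round 3 (k=16): L=24 R=113
Round 4 (k=48): L=113 R=47
Round 5 (k=4): L=47 R=178
Round 6 (k=46): L=178 R=44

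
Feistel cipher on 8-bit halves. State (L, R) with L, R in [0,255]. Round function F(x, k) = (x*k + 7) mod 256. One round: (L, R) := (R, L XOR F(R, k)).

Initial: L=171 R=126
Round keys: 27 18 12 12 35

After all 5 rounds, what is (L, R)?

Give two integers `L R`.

Answer: 86 240

Derivation:
Round 1 (k=27): L=126 R=250
Round 2 (k=18): L=250 R=229
Round 3 (k=12): L=229 R=57
Round 4 (k=12): L=57 R=86
Round 5 (k=35): L=86 R=240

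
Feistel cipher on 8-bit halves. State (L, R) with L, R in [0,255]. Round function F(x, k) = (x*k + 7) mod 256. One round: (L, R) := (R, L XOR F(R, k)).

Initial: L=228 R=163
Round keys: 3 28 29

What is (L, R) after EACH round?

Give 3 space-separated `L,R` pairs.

Answer: 163,20 20,148 148,223

Derivation:
Round 1 (k=3): L=163 R=20
Round 2 (k=28): L=20 R=148
Round 3 (k=29): L=148 R=223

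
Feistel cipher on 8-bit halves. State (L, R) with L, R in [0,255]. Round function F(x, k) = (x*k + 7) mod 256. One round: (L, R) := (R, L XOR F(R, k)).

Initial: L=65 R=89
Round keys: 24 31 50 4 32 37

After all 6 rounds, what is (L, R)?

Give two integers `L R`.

Round 1 (k=24): L=89 R=30
Round 2 (k=31): L=30 R=240
Round 3 (k=50): L=240 R=249
Round 4 (k=4): L=249 R=27
Round 5 (k=32): L=27 R=158
Round 6 (k=37): L=158 R=198

Answer: 158 198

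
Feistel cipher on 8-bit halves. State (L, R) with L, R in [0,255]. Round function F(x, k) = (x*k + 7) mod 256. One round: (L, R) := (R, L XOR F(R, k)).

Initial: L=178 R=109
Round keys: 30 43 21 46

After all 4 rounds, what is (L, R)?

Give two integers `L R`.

Answer: 115 128

Derivation:
Round 1 (k=30): L=109 R=127
Round 2 (k=43): L=127 R=49
Round 3 (k=21): L=49 R=115
Round 4 (k=46): L=115 R=128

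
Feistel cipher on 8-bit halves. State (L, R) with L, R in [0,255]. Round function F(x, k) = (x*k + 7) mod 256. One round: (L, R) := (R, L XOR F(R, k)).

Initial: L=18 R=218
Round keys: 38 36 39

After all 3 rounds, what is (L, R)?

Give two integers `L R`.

Round 1 (k=38): L=218 R=113
Round 2 (k=36): L=113 R=49
Round 3 (k=39): L=49 R=15

Answer: 49 15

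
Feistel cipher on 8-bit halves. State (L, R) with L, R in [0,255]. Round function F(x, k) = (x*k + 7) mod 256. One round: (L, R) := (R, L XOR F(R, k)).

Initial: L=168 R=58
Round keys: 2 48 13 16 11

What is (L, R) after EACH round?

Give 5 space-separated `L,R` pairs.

Answer: 58,211 211,173 173,3 3,154 154,166

Derivation:
Round 1 (k=2): L=58 R=211
Round 2 (k=48): L=211 R=173
Round 3 (k=13): L=173 R=3
Round 4 (k=16): L=3 R=154
Round 5 (k=11): L=154 R=166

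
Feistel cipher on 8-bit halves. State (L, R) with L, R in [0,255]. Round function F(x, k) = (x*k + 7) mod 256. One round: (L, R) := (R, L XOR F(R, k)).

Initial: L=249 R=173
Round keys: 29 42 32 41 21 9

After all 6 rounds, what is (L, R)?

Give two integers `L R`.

Answer: 74 56

Derivation:
Round 1 (k=29): L=173 R=89
Round 2 (k=42): L=89 R=12
Round 3 (k=32): L=12 R=222
Round 4 (k=41): L=222 R=153
Round 5 (k=21): L=153 R=74
Round 6 (k=9): L=74 R=56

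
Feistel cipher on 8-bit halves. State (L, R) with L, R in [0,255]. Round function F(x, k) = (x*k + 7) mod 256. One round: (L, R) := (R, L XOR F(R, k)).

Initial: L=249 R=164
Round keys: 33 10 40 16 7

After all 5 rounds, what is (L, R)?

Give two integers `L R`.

Answer: 72 242

Derivation:
Round 1 (k=33): L=164 R=210
Round 2 (k=10): L=210 R=159
Round 3 (k=40): L=159 R=13
Round 4 (k=16): L=13 R=72
Round 5 (k=7): L=72 R=242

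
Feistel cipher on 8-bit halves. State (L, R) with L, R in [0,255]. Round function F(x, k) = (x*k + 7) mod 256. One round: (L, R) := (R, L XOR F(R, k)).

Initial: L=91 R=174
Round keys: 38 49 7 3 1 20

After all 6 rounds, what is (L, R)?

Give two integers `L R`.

Round 1 (k=38): L=174 R=128
Round 2 (k=49): L=128 R=41
Round 3 (k=7): L=41 R=166
Round 4 (k=3): L=166 R=208
Round 5 (k=1): L=208 R=113
Round 6 (k=20): L=113 R=11

Answer: 113 11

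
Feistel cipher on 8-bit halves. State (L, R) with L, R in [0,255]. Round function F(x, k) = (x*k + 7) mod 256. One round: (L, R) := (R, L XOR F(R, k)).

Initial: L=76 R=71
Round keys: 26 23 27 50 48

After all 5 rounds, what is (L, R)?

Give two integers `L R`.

Round 1 (k=26): L=71 R=113
Round 2 (k=23): L=113 R=105
Round 3 (k=27): L=105 R=107
Round 4 (k=50): L=107 R=132
Round 5 (k=48): L=132 R=172

Answer: 132 172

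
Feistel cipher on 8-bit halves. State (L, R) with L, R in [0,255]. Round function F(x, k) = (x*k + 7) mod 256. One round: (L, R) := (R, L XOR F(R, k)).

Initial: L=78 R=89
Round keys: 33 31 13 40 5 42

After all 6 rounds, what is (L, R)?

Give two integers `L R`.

Answer: 251 250

Derivation:
Round 1 (k=33): L=89 R=206
Round 2 (k=31): L=206 R=160
Round 3 (k=13): L=160 R=233
Round 4 (k=40): L=233 R=207
Round 5 (k=5): L=207 R=251
Round 6 (k=42): L=251 R=250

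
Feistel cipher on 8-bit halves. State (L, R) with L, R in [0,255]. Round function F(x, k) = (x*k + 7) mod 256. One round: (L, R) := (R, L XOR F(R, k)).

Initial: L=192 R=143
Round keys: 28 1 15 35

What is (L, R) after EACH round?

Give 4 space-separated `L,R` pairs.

Answer: 143,107 107,253 253,177 177,199

Derivation:
Round 1 (k=28): L=143 R=107
Round 2 (k=1): L=107 R=253
Round 3 (k=15): L=253 R=177
Round 4 (k=35): L=177 R=199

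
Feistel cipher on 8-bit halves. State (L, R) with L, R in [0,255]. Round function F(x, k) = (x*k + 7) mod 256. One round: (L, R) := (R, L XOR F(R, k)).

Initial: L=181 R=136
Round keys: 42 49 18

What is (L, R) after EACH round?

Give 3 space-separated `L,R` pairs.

Round 1 (k=42): L=136 R=226
Round 2 (k=49): L=226 R=193
Round 3 (k=18): L=193 R=123

Answer: 136,226 226,193 193,123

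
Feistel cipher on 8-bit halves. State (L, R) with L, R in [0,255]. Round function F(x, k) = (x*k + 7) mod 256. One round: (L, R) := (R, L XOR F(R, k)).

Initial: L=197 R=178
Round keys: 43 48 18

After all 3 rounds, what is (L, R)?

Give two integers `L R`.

Round 1 (k=43): L=178 R=40
Round 2 (k=48): L=40 R=53
Round 3 (k=18): L=53 R=233

Answer: 53 233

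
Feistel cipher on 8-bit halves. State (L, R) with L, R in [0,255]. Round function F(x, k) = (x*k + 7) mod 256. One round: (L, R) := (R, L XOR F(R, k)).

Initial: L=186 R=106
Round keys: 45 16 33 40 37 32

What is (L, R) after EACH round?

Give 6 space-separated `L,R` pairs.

Answer: 106,19 19,93 93,23 23,194 194,6 6,5

Derivation:
Round 1 (k=45): L=106 R=19
Round 2 (k=16): L=19 R=93
Round 3 (k=33): L=93 R=23
Round 4 (k=40): L=23 R=194
Round 5 (k=37): L=194 R=6
Round 6 (k=32): L=6 R=5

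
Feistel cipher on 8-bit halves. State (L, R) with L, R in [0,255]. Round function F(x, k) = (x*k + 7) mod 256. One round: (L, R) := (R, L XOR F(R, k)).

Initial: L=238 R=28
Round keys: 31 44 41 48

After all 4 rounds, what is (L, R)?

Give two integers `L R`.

Answer: 91 232

Derivation:
Round 1 (k=31): L=28 R=133
Round 2 (k=44): L=133 R=255
Round 3 (k=41): L=255 R=91
Round 4 (k=48): L=91 R=232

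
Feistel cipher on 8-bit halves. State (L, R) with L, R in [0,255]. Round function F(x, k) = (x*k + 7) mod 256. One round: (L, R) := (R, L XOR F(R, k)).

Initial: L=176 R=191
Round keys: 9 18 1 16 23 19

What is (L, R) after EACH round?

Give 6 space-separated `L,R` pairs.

Answer: 191,14 14,188 188,205 205,107 107,105 105,185

Derivation:
Round 1 (k=9): L=191 R=14
Round 2 (k=18): L=14 R=188
Round 3 (k=1): L=188 R=205
Round 4 (k=16): L=205 R=107
Round 5 (k=23): L=107 R=105
Round 6 (k=19): L=105 R=185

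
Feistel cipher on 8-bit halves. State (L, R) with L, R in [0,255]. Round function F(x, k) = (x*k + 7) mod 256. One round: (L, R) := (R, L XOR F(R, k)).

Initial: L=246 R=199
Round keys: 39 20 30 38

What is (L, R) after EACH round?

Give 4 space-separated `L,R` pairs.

Round 1 (k=39): L=199 R=174
Round 2 (k=20): L=174 R=88
Round 3 (k=30): L=88 R=249
Round 4 (k=38): L=249 R=165

Answer: 199,174 174,88 88,249 249,165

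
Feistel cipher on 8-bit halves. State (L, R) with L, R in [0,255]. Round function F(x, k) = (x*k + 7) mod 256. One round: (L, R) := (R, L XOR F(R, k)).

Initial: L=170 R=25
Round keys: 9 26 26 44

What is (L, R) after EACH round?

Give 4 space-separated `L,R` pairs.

Round 1 (k=9): L=25 R=66
Round 2 (k=26): L=66 R=162
Round 3 (k=26): L=162 R=57
Round 4 (k=44): L=57 R=113

Answer: 25,66 66,162 162,57 57,113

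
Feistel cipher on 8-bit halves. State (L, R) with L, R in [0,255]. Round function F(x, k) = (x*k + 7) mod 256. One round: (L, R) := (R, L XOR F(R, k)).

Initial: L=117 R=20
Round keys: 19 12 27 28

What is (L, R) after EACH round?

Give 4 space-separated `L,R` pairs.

Answer: 20,246 246,155 155,150 150,244

Derivation:
Round 1 (k=19): L=20 R=246
Round 2 (k=12): L=246 R=155
Round 3 (k=27): L=155 R=150
Round 4 (k=28): L=150 R=244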